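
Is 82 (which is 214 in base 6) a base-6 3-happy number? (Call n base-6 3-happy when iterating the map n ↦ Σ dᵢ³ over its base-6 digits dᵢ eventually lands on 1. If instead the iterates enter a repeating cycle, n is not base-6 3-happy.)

82 = (2,1,4)_6 → 2³ + 1³ + 4³ = 8 + 1 + 64 = 73
73 = (2,0,1)_6 → 2³ + 0³ + 1³ = 8 + 0 + 1 = 9
9 = (1,3)_6 → 1³ + 3³ = 1 + 27 = 28
28 = (4,4)_6 → 4³ + 4³ = 64 + 64 = 128
128 = (3,3,2)_6 → 3³ + 3³ + 2³ = 27 + 27 + 8 = 62
62 = (1,4,2)_6 → 1³ + 4³ + 2³ = 1 + 64 + 8 = 73  — 73 already seen; the sequence cycles without reaching 1.

not base-6 3-happy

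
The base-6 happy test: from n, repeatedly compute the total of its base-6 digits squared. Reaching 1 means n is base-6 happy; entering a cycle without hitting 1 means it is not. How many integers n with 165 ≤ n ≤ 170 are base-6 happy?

1

165: 165 → 34 → 41 → 26 → 20 → 13 → 5 → 25 → 17 → 29 → 41  (repeats 41)
166: 166 → 41 → 26 → 20 → 13 → 5 → 25 → 17 → 29 → 41  (repeats 41)
167: 167 → 50 → 9 → 10 → 17 → 29 → 41 → 26 → 20 → 13 → 5 → 25 → 17  (repeats 17)
168: 168 → 32 → 29 → 41 → 26 → 20 → 13 → 5 → 25 → 17 → 29  (repeats 29)
169: 169 → 33 → 34 → 41 → 26 → 20 → 13 → 5 → 25 → 17 → 29 → 41  (repeats 41)
170: 170 → 36 → 1  (reaches 1)
base-6 happy: 170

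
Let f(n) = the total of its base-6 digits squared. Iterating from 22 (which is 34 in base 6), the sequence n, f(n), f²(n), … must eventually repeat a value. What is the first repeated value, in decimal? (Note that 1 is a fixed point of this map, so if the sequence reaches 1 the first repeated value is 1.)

22 = (3,4)_6 → 3² + 4² = 25
25 = (4,1)_6 → 4² + 1² = 17
17 = (2,5)_6 → 2² + 5² = 29
29 = (4,5)_6 → 4² + 5² = 41
41 = (1,0,5)_6 → 1² + 0² + 5² = 26
26 = (4,2)_6 → 4² + 2² = 20
20 = (3,2)_6 → 3² + 2² = 13
13 = (2,1)_6 → 2² + 1² = 5
5 = (5)_6 → 5² = 25  — 25 already appeared earlier.

25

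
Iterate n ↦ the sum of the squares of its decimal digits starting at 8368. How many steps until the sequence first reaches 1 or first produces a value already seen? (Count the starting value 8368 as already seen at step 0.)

8368 → 8² + 3² + 6² + 8² = 173
173 → 1² + 7² + 3² = 59
59 → 5² + 9² = 106
106 → 1² + 0² + 6² = 37
37 → 3² + 7² = 58
58 → 5² + 8² = 89
89 → 8² + 9² = 145
145 → 1² + 4² + 5² = 42
42 → 4² + 2² = 20
20 → 2² + 0² = 4
4 → 4² = 16
16 → 1² + 6² = 37  — 37 repeats.
That took 12 steps.

12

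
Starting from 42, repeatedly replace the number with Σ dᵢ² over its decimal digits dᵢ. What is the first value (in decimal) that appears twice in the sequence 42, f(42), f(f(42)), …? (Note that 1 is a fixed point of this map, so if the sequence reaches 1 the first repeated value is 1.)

42 → 4² + 2² = 20
20 → 2² + 0² = 4
4 → 4² = 16
16 → 1² + 6² = 37
37 → 3² + 7² = 58
58 → 5² + 8² = 89
89 → 8² + 9² = 145
145 → 1² + 4² + 5² = 42  — 42 already appeared earlier.

42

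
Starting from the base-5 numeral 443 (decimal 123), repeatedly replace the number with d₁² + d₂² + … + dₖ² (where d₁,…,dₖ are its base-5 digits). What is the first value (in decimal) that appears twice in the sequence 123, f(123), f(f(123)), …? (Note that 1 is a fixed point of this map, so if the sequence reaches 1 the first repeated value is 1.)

123 = (4,4,3)_5 → 41
41 = (1,3,1)_5 → 11
11 = (2,1)_5 → 5
5 = (1,0)_5 → 1  — reached the fixed point 1.
1 → 1, so 1 is the first repeated value.

1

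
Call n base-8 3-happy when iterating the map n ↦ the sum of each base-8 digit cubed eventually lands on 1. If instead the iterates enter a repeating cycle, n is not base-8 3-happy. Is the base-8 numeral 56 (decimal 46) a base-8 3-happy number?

base-8 3-happy

46 = (5,6)_8 → 5³ + 6³ = 341
341 = (5,2,5)_8 → 5³ + 2³ + 5³ = 258
258 = (4,0,2)_8 → 4³ + 0³ + 2³ = 72
72 = (1,1,0)_8 → 1³ + 1³ + 0³ = 2
2 = (2)_8 → 2³ = 8
8 = (1,0)_8 → 1³ + 0³ = 1  — reached 1.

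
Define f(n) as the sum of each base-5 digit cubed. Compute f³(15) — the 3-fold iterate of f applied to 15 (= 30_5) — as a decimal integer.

65

15 = (3,0)_5 → 3³ + 0³ = 27 + 0 = 27
27 = (1,0,2)_5 → 1³ + 0³ + 2³ = 1 + 0 + 8 = 9
9 = (1,4)_5 → 1³ + 4³ = 1 + 64 = 65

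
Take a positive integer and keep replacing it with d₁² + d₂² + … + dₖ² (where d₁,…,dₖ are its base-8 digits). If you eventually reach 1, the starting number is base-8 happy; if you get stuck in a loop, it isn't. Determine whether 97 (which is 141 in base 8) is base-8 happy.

base-8 happy

97 = (1,4,1)_8 → 1² + 4² + 1² = 1 + 16 + 1 = 18
18 = (2,2)_8 → 2² + 2² = 4 + 4 = 8
8 = (1,0)_8 → 1² + 0² = 1 + 0 = 1  — reached 1.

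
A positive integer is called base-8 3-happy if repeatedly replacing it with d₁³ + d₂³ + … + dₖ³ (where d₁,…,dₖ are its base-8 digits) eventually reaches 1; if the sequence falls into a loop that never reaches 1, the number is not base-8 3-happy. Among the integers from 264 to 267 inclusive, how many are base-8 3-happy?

264: 264 → 65 → 2 → 8 → 1  (reaches 1)
265: 265 → 66 → 9 → 2 → 8 → 1  (reaches 1)
266: 266 → 73 → 3 → 27 → 54 → 432 → 432  (repeats 432)
267: 267 → 92 → 92  (repeats 92)
base-8 3-happy: 264, 265

2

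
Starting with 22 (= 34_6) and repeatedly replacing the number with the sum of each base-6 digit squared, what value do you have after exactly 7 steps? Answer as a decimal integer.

13

22 = (3,4)_6 → 25
25 = (4,1)_6 → 17
17 = (2,5)_6 → 29
29 = (4,5)_6 → 41
41 = (1,0,5)_6 → 26
26 = (4,2)_6 → 20
20 = (3,2)_6 → 13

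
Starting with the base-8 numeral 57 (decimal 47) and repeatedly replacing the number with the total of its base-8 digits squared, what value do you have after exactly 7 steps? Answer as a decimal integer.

47 = (5,7)_8 → 74
74 = (1,1,2)_8 → 6
6 = (6)_8 → 36
36 = (4,4)_8 → 32
32 = (4,0)_8 → 16
16 = (2,0)_8 → 4
4 = (4)_8 → 16

16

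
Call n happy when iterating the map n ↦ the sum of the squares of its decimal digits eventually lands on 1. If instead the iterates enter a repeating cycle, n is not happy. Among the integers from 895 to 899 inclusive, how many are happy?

1

895: 895 → 170 → 50 → 25 → 29 → 85 → 89 → 145 → 42 → 20 → 4 → 16 → 37 → 58 → 89  — not happy
896: 896 → 181 → 66 → 72 → 53 → 34 → 25 → 29 → 85 → 89 → 145 → 42 → 20 → 4 → 16 → 37 → 58 → 89  — not happy
897: 897 → 194 → 98 → 145 → 42 → 20 → 4 → 16 → 37 → 58 → 89 → 145  — not happy
898: 898 → 209 → 85 → 89 → 145 → 42 → 20 → 4 → 16 → 37 → 58 → 89  — not happy
899: 899 → 226 → 44 → 32 → 13 → 10 → 1  — happy
happy: 899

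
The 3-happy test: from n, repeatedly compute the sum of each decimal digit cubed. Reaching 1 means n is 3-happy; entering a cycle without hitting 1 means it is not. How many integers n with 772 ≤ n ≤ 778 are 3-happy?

1

772: 772 → 694 → 1009 → 730 → 370 → 370  — not 3-happy
773: 773 → 713 → 371 → 371  — not 3-happy
774: 774 → 750 → 468 → 792 → 1080 → 513 → 153 → 153  — not 3-happy
775: 775 → 811 → 514 → 190 → 730 → 370 → 370  — not 3-happy
776: 776 → 902 → 737 → 713 → 371 → 371  — not 3-happy
777: 777 → 1029 → 738 → 882 → 1032 → 36 → 243 → 99 → 1458 → 702 → 351 → 153 → 153  — not 3-happy
778: 778 → 1198 → 1243 → 100 → 1  — 3-happy
3-happy: 778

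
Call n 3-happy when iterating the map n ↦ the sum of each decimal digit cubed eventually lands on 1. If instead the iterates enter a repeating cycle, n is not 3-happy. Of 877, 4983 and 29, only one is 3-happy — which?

877: 877 → 1198 → 1243 → 100 → 1  — reaches 1 (3-happy)
4983: 4983 → 1332 → 63 → 243 → 99 → 1458 → 702 → 351 → 153 → 153  — repeats 153 (not 3-happy)
29: 29 → 737 → 713 → 371 → 371  — repeats 371 (not 3-happy)

877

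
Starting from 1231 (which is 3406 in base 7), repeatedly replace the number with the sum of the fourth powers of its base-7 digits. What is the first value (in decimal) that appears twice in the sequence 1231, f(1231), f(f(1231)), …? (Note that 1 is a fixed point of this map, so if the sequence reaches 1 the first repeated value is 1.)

913

1231 = (3,4,0,6)_7 → 3⁴ + 4⁴ + 0⁴ + 6⁴ = 81 + 256 + 0 + 1296 = 1633
1633 = (4,5,2,2)_7 → 4⁴ + 5⁴ + 2⁴ + 2⁴ = 256 + 625 + 16 + 16 = 913
913 = (2,4,4,3)_7 → 2⁴ + 4⁴ + 4⁴ + 3⁴ = 16 + 256 + 256 + 81 = 609
609 = (1,5,3,0)_7 → 1⁴ + 5⁴ + 3⁴ + 0⁴ = 1 + 625 + 81 + 0 = 707
707 = (2,0,3,0)_7 → 2⁴ + 0⁴ + 3⁴ + 0⁴ = 16 + 0 + 81 + 0 = 97
97 = (1,6,6)_7 → 1⁴ + 6⁴ + 6⁴ = 1 + 1296 + 1296 = 2593
2593 = (1,0,3,6,3)_7 → 1⁴ + 0⁴ + 3⁴ + 6⁴ + 3⁴ = 1 + 0 + 81 + 1296 + 81 = 1459
1459 = (4,1,5,3)_7 → 4⁴ + 1⁴ + 5⁴ + 3⁴ = 256 + 1 + 625 + 81 = 963
963 = (2,5,4,4)_7 → 2⁴ + 5⁴ + 4⁴ + 4⁴ = 16 + 625 + 256 + 256 = 1153
1153 = (3,2,3,5)_7 → 3⁴ + 2⁴ + 3⁴ + 5⁴ = 81 + 16 + 81 + 625 = 803
803 = (2,2,2,5)_7 → 2⁴ + 2⁴ + 2⁴ + 5⁴ = 16 + 16 + 16 + 625 = 673
673 = (1,6,5,1)_7 → 1⁴ + 6⁴ + 5⁴ + 1⁴ = 1 + 1296 + 625 + 1 = 1923
1923 = (5,4,1,5)_7 → 5⁴ + 4⁴ + 1⁴ + 5⁴ = 625 + 256 + 1 + 625 = 1507
1507 = (4,2,5,2)_7 → 4⁴ + 2⁴ + 5⁴ + 2⁴ = 256 + 16 + 625 + 16 = 913  — 913 already appeared earlier.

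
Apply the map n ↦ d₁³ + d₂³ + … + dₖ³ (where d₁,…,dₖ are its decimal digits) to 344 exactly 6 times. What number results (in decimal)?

713

344 → 3³ + 4³ + 4³ = 27 + 64 + 64 = 155
155 → 1³ + 5³ + 5³ = 1 + 125 + 125 = 251
251 → 2³ + 5³ + 1³ = 8 + 125 + 1 = 134
134 → 1³ + 3³ + 4³ = 1 + 27 + 64 = 92
92 → 9³ + 2³ = 729 + 8 = 737
737 → 7³ + 3³ + 7³ = 343 + 27 + 343 = 713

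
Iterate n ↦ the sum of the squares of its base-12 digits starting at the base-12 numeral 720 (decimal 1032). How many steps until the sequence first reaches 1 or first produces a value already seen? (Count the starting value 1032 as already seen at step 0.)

12

1032 = (7,2,0)_12 → 7² + 2² + 0² = 53
53 = (4,5)_12 → 4² + 5² = 41
41 = (3,5)_12 → 3² + 5² = 34
34 = (2,10)_12 → 2² + 10² = 104
104 = (8,8)_12 → 8² + 8² = 128
128 = (10,8)_12 → 10² + 8² = 164
164 = (1,1,8)_12 → 1² + 1² + 8² = 66
66 = (5,6)_12 → 5² + 6² = 61
61 = (5,1)_12 → 5² + 1² = 26
26 = (2,2)_12 → 2² + 2² = 8
8 = (8)_12 → 8² = 64
64 = (5,4)_12 → 5² + 4² = 41  — 41 repeats.
That took 12 steps.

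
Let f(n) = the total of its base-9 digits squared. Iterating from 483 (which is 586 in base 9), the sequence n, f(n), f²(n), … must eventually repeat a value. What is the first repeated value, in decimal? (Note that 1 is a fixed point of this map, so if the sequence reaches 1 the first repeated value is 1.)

483 = (5,8,6)_9 → 5² + 8² + 6² = 25 + 64 + 36 = 125
125 = (1,4,8)_9 → 1² + 4² + 8² = 1 + 16 + 64 = 81
81 = (1,0,0)_9 → 1² + 0² + 0² = 1 + 0 + 0 = 1  — reached the fixed point 1.
1 → 1, so 1 is the first repeated value.

1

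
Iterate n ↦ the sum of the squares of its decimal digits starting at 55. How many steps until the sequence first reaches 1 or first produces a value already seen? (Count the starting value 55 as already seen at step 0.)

55 → 5² + 5² = 25 + 25 = 50
50 → 5² + 0² = 25 + 0 = 25
25 → 2² + 5² = 4 + 25 = 29
29 → 2² + 9² = 4 + 81 = 85
85 → 8² + 5² = 64 + 25 = 89
89 → 8² + 9² = 64 + 81 = 145
145 → 1² + 4² + 5² = 1 + 16 + 25 = 42
42 → 4² + 2² = 16 + 4 = 20
20 → 2² + 0² = 4 + 0 = 4
4 → 4² = 16
16 → 1² + 6² = 1 + 36 = 37
37 → 3² + 7² = 9 + 49 = 58
58 → 5² + 8² = 25 + 64 = 89  — 89 repeats.
That took 13 steps.

13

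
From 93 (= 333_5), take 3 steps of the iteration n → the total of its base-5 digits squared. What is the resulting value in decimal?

93 = (3,3,3)_5 → 3² + 3² + 3² = 9 + 9 + 9 = 27
27 = (1,0,2)_5 → 1² + 0² + 2² = 1 + 0 + 4 = 5
5 = (1,0)_5 → 1² + 0² = 1 + 0 = 1

1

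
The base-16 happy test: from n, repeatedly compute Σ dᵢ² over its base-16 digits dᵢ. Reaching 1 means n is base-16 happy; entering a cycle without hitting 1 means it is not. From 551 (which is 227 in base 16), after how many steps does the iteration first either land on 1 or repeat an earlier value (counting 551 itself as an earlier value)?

551 = (2,2,7)_16 → 2² + 2² + 7² = 57
57 = (3,9)_16 → 3² + 9² = 90
90 = (5,10)_16 → 5² + 10² = 125
125 = (7,13)_16 → 7² + 13² = 218
218 = (13,10)_16 → 13² + 10² = 269
269 = (1,0,13)_16 → 1² + 0² + 13² = 170
170 = (10,10)_16 → 10² + 10² = 200
200 = (12,8)_16 → 12² + 8² = 208
208 = (13,0)_16 → 13² + 0² = 169
169 = (10,9)_16 → 10² + 9² = 181
181 = (11,5)_16 → 11² + 5² = 146
146 = (9,2)_16 → 9² + 2² = 85
85 = (5,5)_16 → 5² + 5² = 50
50 = (3,2)_16 → 3² + 2² = 13
13 = (13)_16 → 13² = 169  — 169 repeats.
That took 15 steps.

15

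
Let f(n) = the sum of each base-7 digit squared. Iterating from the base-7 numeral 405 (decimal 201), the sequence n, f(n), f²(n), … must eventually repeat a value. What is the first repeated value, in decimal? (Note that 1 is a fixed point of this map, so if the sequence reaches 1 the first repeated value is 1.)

201 = (4,0,5)_7 → 4² + 0² + 5² = 41
41 = (5,6)_7 → 5² + 6² = 61
61 = (1,1,5)_7 → 1² + 1² + 5² = 27
27 = (3,6)_7 → 3² + 6² = 45
45 = (6,3)_7 → 6² + 3² = 45  — 45 already appeared earlier.

45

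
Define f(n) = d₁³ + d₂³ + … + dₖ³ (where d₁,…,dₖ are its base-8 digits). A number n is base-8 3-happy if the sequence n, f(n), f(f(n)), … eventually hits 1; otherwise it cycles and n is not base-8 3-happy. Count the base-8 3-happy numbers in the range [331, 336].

1

331: 331 → 153 → 36 → 128 → 8 → 1  (reaches 1)
332: 332 → 190 → 567 → 560 → 217 → 55 → 559 → 469 → 476 → 434 → 440 → 559  (repeats 559)
333: 333 → 251 → 397 → 342 → 349 → 277 → 197 → 152 → 35 → 91 → 55 → 559 → 469 → 476 → 434 → 440 → 559  (repeats 559)
334: 334 → 342 → 349 → 277 → 197 → 152 → 35 → 91 → 55 → 559 → 469 → 476 → 434 → 440 → 559  (repeats 559)
335: 335 → 469 → 476 → 434 → 440 → 559 → 469  (repeats 469)
336: 336 → 133 → 133  (repeats 133)
base-8 3-happy: 331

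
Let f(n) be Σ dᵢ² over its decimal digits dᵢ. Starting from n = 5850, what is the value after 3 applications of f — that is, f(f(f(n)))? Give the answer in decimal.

5850 → 5² + 8² + 5² + 0² = 25 + 64 + 25 + 0 = 114
114 → 1² + 1² + 4² = 1 + 1 + 16 = 18
18 → 1² + 8² = 1 + 64 = 65

65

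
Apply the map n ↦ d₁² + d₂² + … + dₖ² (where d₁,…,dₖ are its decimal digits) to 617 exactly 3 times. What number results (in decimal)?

617 → 6² + 1² + 7² = 86
86 → 8² + 6² = 100
100 → 1² + 0² + 0² = 1

1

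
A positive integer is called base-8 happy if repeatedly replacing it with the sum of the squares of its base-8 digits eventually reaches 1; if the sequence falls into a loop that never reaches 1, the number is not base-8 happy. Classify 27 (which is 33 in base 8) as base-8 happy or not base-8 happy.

27 = (3,3)_8 → 3² + 3² = 9 + 9 = 18
18 = (2,2)_8 → 2² + 2² = 4 + 4 = 8
8 = (1,0)_8 → 1² + 0² = 1 + 0 = 1  — reached 1.

base-8 happy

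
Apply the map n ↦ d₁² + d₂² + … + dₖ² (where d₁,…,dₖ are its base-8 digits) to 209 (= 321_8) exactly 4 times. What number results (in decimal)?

26

209 = (3,2,1)_8 → 3² + 2² + 1² = 9 + 4 + 1 = 14
14 = (1,6)_8 → 1² + 6² = 1 + 36 = 37
37 = (4,5)_8 → 4² + 5² = 16 + 25 = 41
41 = (5,1)_8 → 5² + 1² = 25 + 1 = 26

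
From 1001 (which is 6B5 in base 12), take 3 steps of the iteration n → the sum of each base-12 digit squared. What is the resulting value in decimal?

5

1001 = (6,11,5)_12 → 6² + 11² + 5² = 36 + 121 + 25 = 182
182 = (1,3,2)_12 → 1² + 3² + 2² = 1 + 9 + 4 = 14
14 = (1,2)_12 → 1² + 2² = 1 + 4 = 5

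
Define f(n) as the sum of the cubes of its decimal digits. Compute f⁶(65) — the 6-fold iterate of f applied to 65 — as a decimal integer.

371

65 → 6³ + 5³ = 341
341 → 3³ + 4³ + 1³ = 92
92 → 9³ + 2³ = 737
737 → 7³ + 3³ + 7³ = 713
713 → 7³ + 1³ + 3³ = 371
371 → 3³ + 7³ + 1³ = 371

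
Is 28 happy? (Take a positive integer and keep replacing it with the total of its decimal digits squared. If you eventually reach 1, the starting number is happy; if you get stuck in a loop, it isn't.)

happy

28 → 2² + 8² = 4 + 64 = 68
68 → 6² + 8² = 36 + 64 = 100
100 → 1² + 0² + 0² = 1 + 0 + 0 = 1  — reached 1.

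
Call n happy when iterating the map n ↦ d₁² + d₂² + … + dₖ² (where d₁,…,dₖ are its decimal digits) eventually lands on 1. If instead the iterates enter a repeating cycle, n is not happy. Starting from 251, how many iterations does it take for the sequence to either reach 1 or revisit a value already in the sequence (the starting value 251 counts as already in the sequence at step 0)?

14

251 → 2² + 5² + 1² = 4 + 25 + 1 = 30
30 → 3² + 0² = 9 + 0 = 9
9 → 9² = 81
81 → 8² + 1² = 64 + 1 = 65
65 → 6² + 5² = 36 + 25 = 61
61 → 6² + 1² = 36 + 1 = 37
37 → 3² + 7² = 9 + 49 = 58
58 → 5² + 8² = 25 + 64 = 89
89 → 8² + 9² = 64 + 81 = 145
145 → 1² + 4² + 5² = 1 + 16 + 25 = 42
42 → 4² + 2² = 16 + 4 = 20
20 → 2² + 0² = 4 + 0 = 4
4 → 4² = 16
16 → 1² + 6² = 1 + 36 = 37  — 37 repeats.
That took 14 steps.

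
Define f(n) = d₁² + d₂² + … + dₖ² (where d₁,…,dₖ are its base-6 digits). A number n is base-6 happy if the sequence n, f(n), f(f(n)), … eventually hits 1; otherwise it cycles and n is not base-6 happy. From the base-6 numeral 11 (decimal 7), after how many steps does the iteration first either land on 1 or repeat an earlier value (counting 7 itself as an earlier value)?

12

7 = (1,1)_6 → 1² + 1² = 2
2 = (2)_6 → 2² = 4
4 = (4)_6 → 4² = 16
16 = (2,4)_6 → 2² + 4² = 20
20 = (3,2)_6 → 3² + 2² = 13
13 = (2,1)_6 → 2² + 1² = 5
5 = (5)_6 → 5² = 25
25 = (4,1)_6 → 4² + 1² = 17
17 = (2,5)_6 → 2² + 5² = 29
29 = (4,5)_6 → 4² + 5² = 41
41 = (1,0,5)_6 → 1² + 0² + 5² = 26
26 = (4,2)_6 → 4² + 2² = 20  — 20 repeats.
That took 12 steps.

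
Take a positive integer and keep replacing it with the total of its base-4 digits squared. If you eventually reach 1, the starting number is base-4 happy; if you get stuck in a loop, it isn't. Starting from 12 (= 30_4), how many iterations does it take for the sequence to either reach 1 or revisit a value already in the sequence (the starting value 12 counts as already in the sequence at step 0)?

12 = (3,0)_4 → 3² + 0² = 9 + 0 = 9
9 = (2,1)_4 → 2² + 1² = 4 + 1 = 5
5 = (1,1)_4 → 1² + 1² = 1 + 1 = 2
2 = (2)_4 → 2² = 4
4 = (1,0)_4 → 1² + 0² = 1 + 0 = 1  — reached 1.
That took 5 steps.

5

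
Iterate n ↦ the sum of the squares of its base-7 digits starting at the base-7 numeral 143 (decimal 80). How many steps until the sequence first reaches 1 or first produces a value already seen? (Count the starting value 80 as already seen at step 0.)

5

80 = (1,4,3)_7 → 1² + 4² + 3² = 26
26 = (3,5)_7 → 3² + 5² = 34
34 = (4,6)_7 → 4² + 6² = 52
52 = (1,0,3)_7 → 1² + 0² + 3² = 10
10 = (1,3)_7 → 1² + 3² = 10  — 10 repeats.
That took 5 steps.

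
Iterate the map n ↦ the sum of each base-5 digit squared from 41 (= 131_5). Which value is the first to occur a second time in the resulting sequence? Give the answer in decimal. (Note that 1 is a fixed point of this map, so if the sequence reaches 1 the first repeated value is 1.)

1

41 = (1,3,1)_5 → 1² + 3² + 1² = 11
11 = (2,1)_5 → 2² + 1² = 5
5 = (1,0)_5 → 1² + 0² = 1  — reached the fixed point 1.
1 → 1, so 1 is the first repeated value.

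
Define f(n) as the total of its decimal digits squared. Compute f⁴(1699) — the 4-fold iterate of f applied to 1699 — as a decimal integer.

52

1699 → 1² + 6² + 9² + 9² = 199
199 → 1² + 9² + 9² = 163
163 → 1² + 6² + 3² = 46
46 → 4² + 6² = 52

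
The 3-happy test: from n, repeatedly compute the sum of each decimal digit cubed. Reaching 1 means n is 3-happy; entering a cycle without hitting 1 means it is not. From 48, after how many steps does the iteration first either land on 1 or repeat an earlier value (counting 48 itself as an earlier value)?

7

48 → 576
576 → 684
684 → 792
792 → 1080
1080 → 513
513 → 153
153 → 153  — 153 repeats.
That took 7 steps.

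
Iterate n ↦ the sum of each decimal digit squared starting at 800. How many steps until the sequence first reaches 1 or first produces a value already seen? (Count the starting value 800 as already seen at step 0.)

13

800 → 8² + 0² + 0² = 64 + 0 + 0 = 64
64 → 6² + 4² = 36 + 16 = 52
52 → 5² + 2² = 25 + 4 = 29
29 → 2² + 9² = 4 + 81 = 85
85 → 8² + 5² = 64 + 25 = 89
89 → 8² + 9² = 64 + 81 = 145
145 → 1² + 4² + 5² = 1 + 16 + 25 = 42
42 → 4² + 2² = 16 + 4 = 20
20 → 2² + 0² = 4 + 0 = 4
4 → 4² = 16
16 → 1² + 6² = 1 + 36 = 37
37 → 3² + 7² = 9 + 49 = 58
58 → 5² + 8² = 25 + 64 = 89  — 89 repeats.
That took 13 steps.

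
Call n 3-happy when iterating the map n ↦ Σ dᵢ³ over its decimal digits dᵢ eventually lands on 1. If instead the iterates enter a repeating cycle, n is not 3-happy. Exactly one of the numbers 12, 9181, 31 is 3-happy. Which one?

12: 12 → 9 → 729 → 1080 → 513 → 153 → 153  — repeats 153 (not 3-happy)
9181: 9181 → 1243 → 100 → 1  — reaches 1 (3-happy)
31: 31 → 28 → 520 → 133 → 55 → 250 → 133  — repeats 133 (not 3-happy)

9181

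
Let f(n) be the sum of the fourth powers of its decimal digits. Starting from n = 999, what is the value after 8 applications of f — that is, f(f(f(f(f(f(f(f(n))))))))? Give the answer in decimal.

999 → 9⁴ + 9⁴ + 9⁴ = 6561 + 6561 + 6561 = 19683
19683 → 1⁴ + 9⁴ + 6⁴ + 8⁴ + 3⁴ = 1 + 6561 + 1296 + 4096 + 81 = 12035
12035 → 1⁴ + 2⁴ + 0⁴ + 3⁴ + 5⁴ = 1 + 16 + 0 + 81 + 625 = 723
723 → 7⁴ + 2⁴ + 3⁴ = 2401 + 16 + 81 = 2498
2498 → 2⁴ + 4⁴ + 9⁴ + 8⁴ = 16 + 256 + 6561 + 4096 = 10929
10929 → 1⁴ + 0⁴ + 9⁴ + 2⁴ + 9⁴ = 1 + 0 + 6561 + 16 + 6561 = 13139
13139 → 1⁴ + 3⁴ + 1⁴ + 3⁴ + 9⁴ = 1 + 81 + 1 + 81 + 6561 = 6725
6725 → 6⁴ + 7⁴ + 2⁴ + 5⁴ = 1296 + 2401 + 16 + 625 = 4338

4338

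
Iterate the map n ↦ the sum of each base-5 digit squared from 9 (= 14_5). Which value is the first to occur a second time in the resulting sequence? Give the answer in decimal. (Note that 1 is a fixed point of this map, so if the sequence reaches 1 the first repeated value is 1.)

13

9 = (1,4)_5 → 17
17 = (3,2)_5 → 13
13 = (2,3)_5 → 13  — 13 already appeared earlier.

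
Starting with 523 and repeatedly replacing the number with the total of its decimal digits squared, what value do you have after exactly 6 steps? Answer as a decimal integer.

523 → 5² + 2² + 3² = 25 + 4 + 9 = 38
38 → 3² + 8² = 9 + 64 = 73
73 → 7² + 3² = 49 + 9 = 58
58 → 5² + 8² = 25 + 64 = 89
89 → 8² + 9² = 64 + 81 = 145
145 → 1² + 4² + 5² = 1 + 16 + 25 = 42

42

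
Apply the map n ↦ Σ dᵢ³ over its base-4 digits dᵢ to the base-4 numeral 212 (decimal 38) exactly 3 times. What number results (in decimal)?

8

38 = (2,1,2)_4 → 2³ + 1³ + 2³ = 17
17 = (1,0,1)_4 → 1³ + 0³ + 1³ = 2
2 = (2)_4 → 2³ = 8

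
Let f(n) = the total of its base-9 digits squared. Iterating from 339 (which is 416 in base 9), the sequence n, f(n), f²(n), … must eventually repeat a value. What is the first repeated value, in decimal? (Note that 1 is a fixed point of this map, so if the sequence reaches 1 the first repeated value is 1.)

53

339 = (4,1,6)_9 → 4² + 1² + 6² = 53
53 = (5,8)_9 → 5² + 8² = 89
89 = (1,0,8)_9 → 1² + 0² + 8² = 65
65 = (7,2)_9 → 7² + 2² = 53  — 53 already appeared earlier.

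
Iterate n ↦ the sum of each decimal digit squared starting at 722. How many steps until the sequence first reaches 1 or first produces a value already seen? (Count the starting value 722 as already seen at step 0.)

13

722 → 7² + 2² + 2² = 57
57 → 5² + 7² = 74
74 → 7² + 4² = 65
65 → 6² + 5² = 61
61 → 6² + 1² = 37
37 → 3² + 7² = 58
58 → 5² + 8² = 89
89 → 8² + 9² = 145
145 → 1² + 4² + 5² = 42
42 → 4² + 2² = 20
20 → 2² + 0² = 4
4 → 4² = 16
16 → 1² + 6² = 37  — 37 repeats.
That took 13 steps.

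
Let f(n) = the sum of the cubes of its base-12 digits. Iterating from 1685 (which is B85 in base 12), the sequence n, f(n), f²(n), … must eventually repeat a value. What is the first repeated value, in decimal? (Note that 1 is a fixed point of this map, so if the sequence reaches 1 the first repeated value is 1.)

1685 = (11,8,5)_12 → 11³ + 8³ + 5³ = 1331 + 512 + 125 = 1968
1968 = (1,1,8,0)_12 → 1³ + 1³ + 8³ + 0³ = 1 + 1 + 512 + 0 = 514
514 = (3,6,10)_12 → 3³ + 6³ + 10³ = 27 + 216 + 1000 = 1243
1243 = (8,7,7)_12 → 8³ + 7³ + 7³ = 512 + 343 + 343 = 1198
1198 = (8,3,10)_12 → 8³ + 3³ + 10³ = 512 + 27 + 1000 = 1539
1539 = (10,8,3)_12 → 10³ + 8³ + 3³ = 1000 + 512 + 27 = 1539  — 1539 already appeared earlier.

1539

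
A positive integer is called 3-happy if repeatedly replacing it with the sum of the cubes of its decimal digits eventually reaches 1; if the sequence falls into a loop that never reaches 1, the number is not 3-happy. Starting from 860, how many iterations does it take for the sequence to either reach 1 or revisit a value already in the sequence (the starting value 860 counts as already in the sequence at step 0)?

860 → 8³ + 6³ + 0³ = 512 + 216 + 0 = 728
728 → 7³ + 2³ + 8³ = 343 + 8 + 512 = 863
863 → 8³ + 6³ + 3³ = 512 + 216 + 27 = 755
755 → 7³ + 5³ + 5³ = 343 + 125 + 125 = 593
593 → 5³ + 9³ + 3³ = 125 + 729 + 27 = 881
881 → 8³ + 8³ + 1³ = 512 + 512 + 1 = 1025
1025 → 1³ + 0³ + 2³ + 5³ = 1 + 0 + 8 + 125 = 134
134 → 1³ + 3³ + 4³ = 1 + 27 + 64 = 92
92 → 9³ + 2³ = 729 + 8 = 737
737 → 7³ + 3³ + 7³ = 343 + 27 + 343 = 713
713 → 7³ + 1³ + 3³ = 343 + 1 + 27 = 371
371 → 3³ + 7³ + 1³ = 27 + 343 + 1 = 371  — 371 repeats.
That took 12 steps.

12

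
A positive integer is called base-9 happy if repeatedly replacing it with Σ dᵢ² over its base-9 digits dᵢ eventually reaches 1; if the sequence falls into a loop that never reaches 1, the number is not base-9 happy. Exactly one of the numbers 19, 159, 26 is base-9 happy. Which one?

159

19: 19 → 5 → 25 → 53 → 89 → 65 → 53  — repeats 53 (not base-9 happy)
159: 159 → 101 → 9 → 1  — reaches 1 (base-9 happy)
26: 26 → 68 → 74 → 68  — repeats 68 (not base-9 happy)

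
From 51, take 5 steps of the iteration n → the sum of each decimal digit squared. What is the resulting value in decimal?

51 → 5² + 1² = 25 + 1 = 26
26 → 2² + 6² = 4 + 36 = 40
40 → 4² + 0² = 16 + 0 = 16
16 → 1² + 6² = 1 + 36 = 37
37 → 3² + 7² = 9 + 49 = 58

58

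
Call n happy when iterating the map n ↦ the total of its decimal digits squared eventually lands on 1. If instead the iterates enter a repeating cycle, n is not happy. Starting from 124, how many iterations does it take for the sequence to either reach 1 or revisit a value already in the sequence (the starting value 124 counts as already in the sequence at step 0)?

124 → 21
21 → 5
5 → 25
25 → 29
29 → 85
85 → 89
89 → 145
145 → 42
42 → 20
20 → 4
4 → 16
16 → 37
37 → 58
58 → 89  — 89 repeats.
That took 14 steps.

14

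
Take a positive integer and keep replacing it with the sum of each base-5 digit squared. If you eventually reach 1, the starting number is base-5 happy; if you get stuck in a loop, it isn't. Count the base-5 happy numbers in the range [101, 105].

1

101: 101 → 17 → 13 → 13  (repeats 13)
102: 102 → 20 → 16 → 10 → 4 → 16  (repeats 16)
103: 103 → 25 → 1  (reaches 1)
104: 104 → 32 → 6 → 2 → 4 → 16 → 10 → 4  (repeats 4)
105: 105 → 17 → 13 → 13  (repeats 13)
base-5 happy: 103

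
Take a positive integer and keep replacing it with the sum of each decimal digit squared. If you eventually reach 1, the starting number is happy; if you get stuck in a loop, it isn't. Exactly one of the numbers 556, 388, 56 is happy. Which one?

556: 556 → 86 → 100 → 1  — reaches 1 (happy)
388: 388 → 137 → 59 → 106 → 37 → 58 → 89 → 145 → 42 → 20 → 4 → 16 → 37  — repeats 37 (not happy)
56: 56 → 61 → 37 → 58 → 89 → 145 → 42 → 20 → 4 → 16 → 37  — repeats 37 (not happy)

556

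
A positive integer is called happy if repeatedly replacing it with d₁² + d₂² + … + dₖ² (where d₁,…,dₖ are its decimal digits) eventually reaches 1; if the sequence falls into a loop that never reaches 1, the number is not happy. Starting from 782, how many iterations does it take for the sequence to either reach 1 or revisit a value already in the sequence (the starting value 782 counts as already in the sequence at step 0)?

782 → 7² + 8² + 2² = 49 + 64 + 4 = 117
117 → 1² + 1² + 7² = 1 + 1 + 49 = 51
51 → 5² + 1² = 25 + 1 = 26
26 → 2² + 6² = 4 + 36 = 40
40 → 4² + 0² = 16 + 0 = 16
16 → 1² + 6² = 1 + 36 = 37
37 → 3² + 7² = 9 + 49 = 58
58 → 5² + 8² = 25 + 64 = 89
89 → 8² + 9² = 64 + 81 = 145
145 → 1² + 4² + 5² = 1 + 16 + 25 = 42
42 → 4² + 2² = 16 + 4 = 20
20 → 2² + 0² = 4 + 0 = 4
4 → 4² = 16  — 16 repeats.
That took 13 steps.

13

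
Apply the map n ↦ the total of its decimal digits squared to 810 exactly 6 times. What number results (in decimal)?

810 → 8² + 1² + 0² = 65
65 → 6² + 5² = 61
61 → 6² + 1² = 37
37 → 3² + 7² = 58
58 → 5² + 8² = 89
89 → 8² + 9² = 145

145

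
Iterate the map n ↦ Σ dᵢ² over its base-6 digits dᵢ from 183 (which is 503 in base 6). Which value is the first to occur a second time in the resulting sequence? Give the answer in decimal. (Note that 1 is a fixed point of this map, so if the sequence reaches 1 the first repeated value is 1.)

41

183 = (5,0,3)_6 → 5² + 0² + 3² = 34
34 = (5,4)_6 → 5² + 4² = 41
41 = (1,0,5)_6 → 1² + 0² + 5² = 26
26 = (4,2)_6 → 4² + 2² = 20
20 = (3,2)_6 → 3² + 2² = 13
13 = (2,1)_6 → 2² + 1² = 5
5 = (5)_6 → 5² = 25
25 = (4,1)_6 → 4² + 1² = 17
17 = (2,5)_6 → 2² + 5² = 29
29 = (4,5)_6 → 4² + 5² = 41  — 41 already appeared earlier.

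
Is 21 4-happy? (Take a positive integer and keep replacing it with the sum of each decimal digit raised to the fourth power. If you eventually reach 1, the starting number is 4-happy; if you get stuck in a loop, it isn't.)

21 → 2⁴ + 1⁴ = 17
17 → 1⁴ + 7⁴ = 2402
2402 → 2⁴ + 4⁴ + 0⁴ + 2⁴ = 288
288 → 2⁴ + 8⁴ + 8⁴ = 8208
8208 → 8⁴ + 2⁴ + 0⁴ + 8⁴ = 8208  — 8208 already seen; the sequence cycles without reaching 1.

not 4-happy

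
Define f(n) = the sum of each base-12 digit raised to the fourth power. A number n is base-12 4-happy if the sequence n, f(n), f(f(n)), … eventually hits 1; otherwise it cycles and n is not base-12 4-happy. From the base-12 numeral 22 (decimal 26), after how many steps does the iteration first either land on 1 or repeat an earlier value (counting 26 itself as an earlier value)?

26 = (2,2)_12 → 2⁴ + 2⁴ = 16 + 16 = 32
32 = (2,8)_12 → 2⁴ + 8⁴ = 16 + 4096 = 4112
4112 = (2,4,6,8)_12 → 2⁴ + 4⁴ + 6⁴ + 8⁴ = 16 + 256 + 1296 + 4096 = 5664
5664 = (3,3,4,0)_12 → 3⁴ + 3⁴ + 4⁴ + 0⁴ = 81 + 81 + 256 + 0 = 418
418 = (2,10,10)_12 → 2⁴ + 10⁴ + 10⁴ = 16 + 10000 + 10000 = 20016
20016 = (11,7,0,0)_12 → 11⁴ + 7⁴ + 0⁴ + 0⁴ = 14641 + 2401 + 0 + 0 = 17042
17042 = (9,10,4,2)_12 → 9⁴ + 10⁴ + 4⁴ + 2⁴ = 6561 + 10000 + 256 + 16 = 16833
16833 = (9,8,10,9)_12 → 9⁴ + 8⁴ + 10⁴ + 9⁴ = 6561 + 4096 + 10000 + 6561 = 27218
27218 = (1,3,9,0,2)_12 → 1⁴ + 3⁴ + 9⁴ + 0⁴ + 2⁴ = 1 + 81 + 6561 + 0 + 16 = 6659
6659 = (3,10,2,11)_12 → 3⁴ + 10⁴ + 2⁴ + 11⁴ = 81 + 10000 + 16 + 14641 = 24738
24738 = (1,2,3,9,6)_12 → 1⁴ + 2⁴ + 3⁴ + 9⁴ + 6⁴ = 1 + 16 + 81 + 6561 + 1296 = 7955
7955 = (4,7,2,11)_12 → 4⁴ + 7⁴ + 2⁴ + 11⁴ = 256 + 2401 + 16 + 14641 = 17314
17314 = (10,0,2,10)_12 → 10⁴ + 0⁴ + 2⁴ + 10⁴ = 10000 + 0 + 16 + 10000 = 20016  — 20016 repeats.
That took 13 steps.

13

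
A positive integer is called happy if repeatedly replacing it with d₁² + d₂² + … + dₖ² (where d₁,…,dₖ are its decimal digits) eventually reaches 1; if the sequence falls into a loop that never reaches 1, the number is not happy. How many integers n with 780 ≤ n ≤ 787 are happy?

780: 780 → 113 → 11 → 2 → 4 → 16 → 37 → 58 → 89 → 145 → 42 → 20 → 4  (repeats 4)
781: 781 → 114 → 18 → 65 → 61 → 37 → 58 → 89 → 145 → 42 → 20 → 4 → 16 → 37  (repeats 37)
782: 782 → 117 → 51 → 26 → 40 → 16 → 37 → 58 → 89 → 145 → 42 → 20 → 4 → 16  (repeats 16)
783: 783 → 122 → 9 → 81 → 65 → 61 → 37 → 58 → 89 → 145 → 42 → 20 → 4 → 16 → 37  (repeats 37)
784: 784 → 129 → 86 → 100 → 1  (reaches 1)
785: 785 → 138 → 74 → 65 → 61 → 37 → 58 → 89 → 145 → 42 → 20 → 4 → 16 → 37  (repeats 37)
786: 786 → 149 → 98 → 145 → 42 → 20 → 4 → 16 → 37 → 58 → 89 → 145  (repeats 145)
787: 787 → 162 → 41 → 17 → 50 → 25 → 29 → 85 → 89 → 145 → 42 → 20 → 4 → 16 → 37 → 58 → 89  (repeats 89)
happy: 784

1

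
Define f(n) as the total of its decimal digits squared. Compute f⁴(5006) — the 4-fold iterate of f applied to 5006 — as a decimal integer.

89

5006 → 61
61 → 37
37 → 58
58 → 89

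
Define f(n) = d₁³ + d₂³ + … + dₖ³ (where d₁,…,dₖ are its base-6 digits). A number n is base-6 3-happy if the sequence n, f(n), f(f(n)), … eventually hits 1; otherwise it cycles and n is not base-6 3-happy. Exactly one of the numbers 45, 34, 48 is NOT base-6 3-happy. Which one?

45: 45 → 29 → 189 → 153 → 92 → 43 → 3 → 27 → 91 → 36 → 1  — reaches 1 (base-6 3-happy)
34: 34 → 189 → 153 → 92 → 43 → 3 → 27 → 91 → 36 → 1  — reaches 1 (base-6 3-happy)
48: 48 → 9 → 28 → 128 → 62 → 73 → 9  — repeats 9 (not base-6 3-happy)

48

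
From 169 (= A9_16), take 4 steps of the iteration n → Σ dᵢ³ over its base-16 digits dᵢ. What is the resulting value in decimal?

1072

169 = (10,9)_16 → 10³ + 9³ = 1729
1729 = (6,12,1)_16 → 6³ + 12³ + 1³ = 1945
1945 = (7,9,9)_16 → 7³ + 9³ + 9³ = 1801
1801 = (7,0,9)_16 → 7³ + 0³ + 9³ = 1072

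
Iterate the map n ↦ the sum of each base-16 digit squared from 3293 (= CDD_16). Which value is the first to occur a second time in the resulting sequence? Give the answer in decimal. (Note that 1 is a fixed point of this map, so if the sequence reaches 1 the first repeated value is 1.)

3293 = (12,13,13)_16 → 12² + 13² + 13² = 482
482 = (1,14,2)_16 → 1² + 14² + 2² = 201
201 = (12,9)_16 → 12² + 9² = 225
225 = (14,1)_16 → 14² + 1² = 197
197 = (12,5)_16 → 12² + 5² = 169
169 = (10,9)_16 → 10² + 9² = 181
181 = (11,5)_16 → 11² + 5² = 146
146 = (9,2)_16 → 9² + 2² = 85
85 = (5,5)_16 → 5² + 5² = 50
50 = (3,2)_16 → 3² + 2² = 13
13 = (13)_16 → 13² = 169  — 169 already appeared earlier.

169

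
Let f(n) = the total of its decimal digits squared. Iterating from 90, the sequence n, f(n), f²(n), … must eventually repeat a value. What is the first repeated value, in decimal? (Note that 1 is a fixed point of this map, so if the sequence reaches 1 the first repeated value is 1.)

37

90 → 9² + 0² = 81
81 → 8² + 1² = 65
65 → 6² + 5² = 61
61 → 6² + 1² = 37
37 → 3² + 7² = 58
58 → 5² + 8² = 89
89 → 8² + 9² = 145
145 → 1² + 4² + 5² = 42
42 → 4² + 2² = 20
20 → 2² + 0² = 4
4 → 4² = 16
16 → 1² + 6² = 37  — 37 already appeared earlier.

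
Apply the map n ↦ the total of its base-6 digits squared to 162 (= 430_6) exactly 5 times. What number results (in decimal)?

26

162 = (4,3,0)_6 → 4² + 3² + 0² = 16 + 9 + 0 = 25
25 = (4,1)_6 → 4² + 1² = 16 + 1 = 17
17 = (2,5)_6 → 2² + 5² = 4 + 25 = 29
29 = (4,5)_6 → 4² + 5² = 16 + 25 = 41
41 = (1,0,5)_6 → 1² + 0² + 5² = 1 + 0 + 25 = 26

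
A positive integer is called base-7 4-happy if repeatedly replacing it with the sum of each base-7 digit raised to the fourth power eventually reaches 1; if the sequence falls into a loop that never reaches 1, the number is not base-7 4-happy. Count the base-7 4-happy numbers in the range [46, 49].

46: 46 → 1552 → 1218 → 1458 → 898 → 304 → 1378 → 1552  (repeats 1552)
47: 47 → 1921 → 963 → 1153 → 803 → 673 → 1923 → 1507 → 913 → 609 → 707 → 97 → 2593 → 1459 → 963  (repeats 963)
48: 48 → 2592 → 1394 → 338 → 2608 → 514 → 244 → 2848 → 1314 → 1956 → 2258 → 1808 → 1938 → 2258  (repeats 2258)
49: 49 → 1  (reaches 1)
base-7 4-happy: 49

1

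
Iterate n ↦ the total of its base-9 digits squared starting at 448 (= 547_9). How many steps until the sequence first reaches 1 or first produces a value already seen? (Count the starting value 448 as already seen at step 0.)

6

448 = (5,4,7)_9 → 5² + 4² + 7² = 90
90 = (1,1,0)_9 → 1² + 1² + 0² = 2
2 = (2)_9 → 2² = 4
4 = (4)_9 → 4² = 16
16 = (1,7)_9 → 1² + 7² = 50
50 = (5,5)_9 → 5² + 5² = 50  — 50 repeats.
That took 6 steps.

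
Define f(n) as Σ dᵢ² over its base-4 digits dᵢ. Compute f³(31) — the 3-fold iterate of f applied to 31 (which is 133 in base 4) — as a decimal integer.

8

31 = (1,3,3)_4 → 19
19 = (1,0,3)_4 → 10
10 = (2,2)_4 → 8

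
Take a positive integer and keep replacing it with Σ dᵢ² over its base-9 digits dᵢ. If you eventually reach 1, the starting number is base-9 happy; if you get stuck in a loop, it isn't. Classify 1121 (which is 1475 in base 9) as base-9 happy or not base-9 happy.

1121 = (1,4,7,5)_9 → 1² + 4² + 7² + 5² = 91
91 = (1,1,1)_9 → 1² + 1² + 1² = 3
3 = (3)_9 → 3² = 9
9 = (1,0)_9 → 1² + 0² = 1  — reached 1.

base-9 happy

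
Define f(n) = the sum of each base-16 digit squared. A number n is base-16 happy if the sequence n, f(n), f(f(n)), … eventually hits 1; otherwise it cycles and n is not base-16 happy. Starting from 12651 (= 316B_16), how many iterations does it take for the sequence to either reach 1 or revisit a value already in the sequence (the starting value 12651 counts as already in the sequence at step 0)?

8

12651 = (3,1,6,11)_16 → 3² + 1² + 6² + 11² = 9 + 1 + 36 + 121 = 167
167 = (10,7)_16 → 10² + 7² = 100 + 49 = 149
149 = (9,5)_16 → 9² + 5² = 81 + 25 = 106
106 = (6,10)_16 → 6² + 10² = 36 + 100 = 136
136 = (8,8)_16 → 8² + 8² = 64 + 64 = 128
128 = (8,0)_16 → 8² + 0² = 64 + 0 = 64
64 = (4,0)_16 → 4² + 0² = 16 + 0 = 16
16 = (1,0)_16 → 1² + 0² = 1 + 0 = 1  — reached 1.
That took 8 steps.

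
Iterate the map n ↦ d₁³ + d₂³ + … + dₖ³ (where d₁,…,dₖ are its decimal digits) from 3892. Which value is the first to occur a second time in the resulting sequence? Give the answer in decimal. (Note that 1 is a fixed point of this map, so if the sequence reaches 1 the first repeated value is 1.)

3892 → 3³ + 8³ + 9³ + 2³ = 1276
1276 → 1³ + 2³ + 7³ + 6³ = 568
568 → 5³ + 6³ + 8³ = 853
853 → 8³ + 5³ + 3³ = 664
664 → 6³ + 6³ + 4³ = 496
496 → 4³ + 9³ + 6³ = 1009
1009 → 1³ + 0³ + 0³ + 9³ = 730
730 → 7³ + 3³ + 0³ = 370
370 → 3³ + 7³ + 0³ = 370  — 370 already appeared earlier.

370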